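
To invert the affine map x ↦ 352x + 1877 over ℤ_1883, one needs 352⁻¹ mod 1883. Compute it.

Run Euclid on (1883, 352):
1883 = 5×352 + 123
352 = 2×123 + 106
123 = 1×106 + 17
106 = 6×17 + 4
17 = 4×4 + 1
4 = 4×1 + 0
Since gcd(352, 1883) = 1, back-substitute to write 1 as a combination:
1 = 17 − 4·4
1 = −4·106 + 25·17
1 = 25·123 − 29·106
1 = −29·352 + 83·123
1 = 83·1883 − 444·352
So 352·(-444) ≡ 1 (mod 1883), and -444 ≡ 1439 (mod 1883).

1439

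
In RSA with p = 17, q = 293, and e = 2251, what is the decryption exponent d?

3875

φ(n) = (p−1)(q−1) = 16·292 = 4672.
Need d with 2251·d ≡ 1 (mod 4672). Apply the extended Euclidean algorithm:
4672 = 2*2251 + 170
2251 = 13*170 + 41
170 = 4*41 + 6
41 = 6*6 + 5
6 = 1*5 + 1
5 = 5*1 + 0
Back-substitute:
1 = 6 − 5
1 = −41 + 7·6
1 = 7·170 − 29·41
1 = −29·2251 + 384·170
1 = 384·4672 − 797·2251
So 2251·(-797) ≡ 1 (mod 4672), hence d ≡ -797 ≡ 3875 (mod 4672).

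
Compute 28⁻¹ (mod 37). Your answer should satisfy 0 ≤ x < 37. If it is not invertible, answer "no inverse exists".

gcd(37, 28) by repeated division:
37 = 1×28 + 9
28 = 3×9 + 1
9 = 9×1 + 0
The gcd is 1. Working backward:
1 = 28 − 3·9
1 = −3·37 + 4·28
So 28·4 ≡ 1 (mod 37).

4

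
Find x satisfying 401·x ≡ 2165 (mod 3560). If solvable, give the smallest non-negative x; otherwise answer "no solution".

325

First find gcd(401, 3560):
3560 = 8*401 + 352
401 = 1*352 + 49
352 = 7*49 + 9
49 = 5*9 + 4
9 = 2*4 + 1
4 = 4*1 + 0
gcd = 1, so a unique solution mod 3560 exists.
Back-substitute for the Bézout coefficients:
1 = 9 − 2·4
1 = −2·49 + 11·9
1 = 11·352 − 79·49
1 = −79·401 + 90·352
1 = 90·3560 − 799·401
So 401·(-799) ≡ 1 (mod 3560), giving 401⁻¹ ≡ 2761.
x ≡ 401⁻¹·2165 ≡ 2761·2165 ≡ 325 (mod 3560).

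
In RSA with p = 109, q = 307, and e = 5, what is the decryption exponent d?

19829

φ(n) = (p−1)(q−1) = 108·306 = 33048.
Need d with 5·d ≡ 1 (mod 33048). Apply the extended Euclidean algorithm:
33048 = 6609×5 + 3
5 = 1×3 + 2
3 = 1×2 + 1
2 = 2×1 + 0
Back-substitute:
1 = 3 − 2
1 = −5 + 2·3
1 = 2·33048 − 13219·5
So 5·(-13219) ≡ 1 (mod 33048), hence d ≡ -13219 ≡ 19829 (mod 33048).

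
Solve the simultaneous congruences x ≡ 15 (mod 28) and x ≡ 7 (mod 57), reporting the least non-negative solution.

Write x = 15 + 28·k. Then 28·k ≡ 7 − 15 ≡ 49 (mod 57).
Need 28⁻¹ mod 57. Extended Euclid on (57, 28):
57 = 2×28 + 1
28 = 28×1 + 0
Back-substitute:
1 = 57 − 2·28
28⁻¹ ≡ 55 (mod 57), so k ≡ 55·49 ≡ 16 (mod 57).
x = 15 + 28·16 = 463.

463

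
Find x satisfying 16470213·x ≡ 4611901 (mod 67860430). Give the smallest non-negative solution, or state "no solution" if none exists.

20575717

First find gcd(16470213, 67860430):
67860430 = 4×16470213 + 1979578
16470213 = 8×1979578 + 633589
1979578 = 3×633589 + 78811
633589 = 8×78811 + 3101
78811 = 25×3101 + 1286
3101 = 2×1286 + 529
1286 = 2×529 + 228
529 = 2×228 + 73
228 = 3×73 + 9
73 = 8×9 + 1
9 = 9×1 + 0
gcd = 1, so a unique solution mod 67860430 exists.
Back-substitute for the Bézout coefficients:
1 = 73 − 8·9
1 = −8·228 + 25·73
1 = 25·529 − 58·228
1 = −58·1286 + 141·529
1 = 141·3101 − 340·1286
1 = −340·78811 + 8641·3101
1 = 8641·633589 − 69468·78811
1 = −69468·1979578 + 217045·633589
1 = 217045·16470213 − 1805828·1979578
1 = −1805828·67860430 + 7440357·16470213
So 16470213·(7440357) ≡ 1 (mod 67860430), giving 16470213⁻¹ ≡ 7440357.
x ≡ 16470213⁻¹·4611901 ≡ 7440357·4611901 ≡ 20575717 (mod 67860430).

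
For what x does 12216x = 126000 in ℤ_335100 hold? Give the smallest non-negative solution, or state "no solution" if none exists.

First find gcd(12216, 335100):
335100 = 27·12216 + 5268
12216 = 2·5268 + 1680
5268 = 3·1680 + 228
1680 = 7·228 + 84
228 = 2·84 + 60
84 = 1·60 + 24
60 = 2·24 + 12
24 = 2·12 + 0
gcd = 12 and 12 | 126000, so solutions exist. Divide through by 12: 1018x ≡ 10500 (mod 27925).
Now find 1018⁻¹ mod 27925:
27925 = 27×1018 + 439
1018 = 2×439 + 140
439 = 3×140 + 19
140 = 7×19 + 7
19 = 2×7 + 5
7 = 1×5 + 2
5 = 2×2 + 1
2 = 2×1 + 0
Back-substitute:
1 = 5 − 2·2
1 = −2·7 + 3·5
1 = 3·19 − 8·7
1 = −8·140 + 59·19
1 = 59·439 − 185·140
1 = −185·1018 + 429·439
1 = 429·27925 − 11768·1018
So 1018·(-11768) ≡ 1 (mod 27925), i.e. 1018⁻¹ ≡ 16157.
Then x ≡ 16157·10500 ≡ 4125 (mod 27925); the smallest non-negative solution is x = 4125.

4125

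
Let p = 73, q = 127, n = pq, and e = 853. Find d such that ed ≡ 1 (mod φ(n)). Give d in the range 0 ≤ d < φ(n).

1021

φ(n) = (p−1)(q−1) = 72·126 = 9072.
Need d with 853·d ≡ 1 (mod 9072). Apply the extended Euclidean algorithm:
9072 = 10·853 + 542
853 = 1·542 + 311
542 = 1·311 + 231
311 = 1·231 + 80
231 = 2·80 + 71
80 = 1·71 + 9
71 = 7·9 + 8
9 = 1·8 + 1
8 = 8·1 + 0
Back-substitute:
1 = 9 − 8
1 = −71 + 8·9
1 = 8·80 − 9·71
1 = −9·231 + 26·80
1 = 26·311 − 35·231
1 = −35·542 + 61·311
1 = 61·853 − 96·542
1 = −96·9072 + 1021·853
So 853·1021 ≡ 1 (mod 9072), hence d = 1021.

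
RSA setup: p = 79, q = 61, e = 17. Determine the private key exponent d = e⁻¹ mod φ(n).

2753

φ(n) = (p−1)(q−1) = 78·60 = 4680.
Need d with 17·d ≡ 1 (mod 4680). Apply the extended Euclidean algorithm:
4680 = 275·17 + 5
17 = 3·5 + 2
5 = 2·2 + 1
2 = 2·1 + 0
Back-substitute:
1 = 5 − 2·2
1 = −2·17 + 7·5
1 = 7·4680 − 1927·17
So 17·(-1927) ≡ 1 (mod 4680), hence d ≡ -1927 ≡ 2753 (mod 4680).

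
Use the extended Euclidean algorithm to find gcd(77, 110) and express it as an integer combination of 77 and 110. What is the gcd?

11

Apply Euclid's algorithm to 110 and 77:
110 = 1×77 + 33
77 = 2×33 + 11
33 = 3×11 + 0
gcd(77, 110) = 11.
Express as a combination:
11 = 77 − 2·33
11 = −2·110 + 3·77
So 11 = (-2)·110 + (3)·77.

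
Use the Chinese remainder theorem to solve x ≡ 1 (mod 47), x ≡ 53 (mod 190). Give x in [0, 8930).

Write x = 1 + 47·k. Then 47·k ≡ 53 − 1 ≡ 52 (mod 190).
Need 47⁻¹ mod 190. Extended Euclid on (190, 47):
190 = 4*47 + 2
47 = 23*2 + 1
2 = 2*1 + 0
Back-substitute:
1 = 47 − 23·2
1 = −23·190 + 93·47
47⁻¹ ≡ 93 (mod 190), so k ≡ 93·52 ≡ 86 (mod 190).
x = 1 + 47·86 = 4043.

4043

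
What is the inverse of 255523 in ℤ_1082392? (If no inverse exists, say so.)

827267

gcd(1082392, 255523) by repeated division:
1082392 = 4·255523 + 60300
255523 = 4·60300 + 14323
60300 = 4·14323 + 3008
14323 = 4·3008 + 2291
3008 = 1·2291 + 717
2291 = 3·717 + 140
717 = 5·140 + 17
140 = 8·17 + 4
17 = 4·4 + 1
4 = 4·1 + 0
The gcd is 1. Working backward:
1 = 17 − 4·4
1 = −4·140 + 33·17
1 = 33·717 − 169·140
1 = −169·2291 + 540·717
1 = 540·3008 − 709·2291
1 = −709·14323 + 3376·3008
1 = 3376·60300 − 14213·14323
1 = −14213·255523 + 60228·60300
1 = 60228·1082392 − 255125·255523
So 255523·(-255125) ≡ 1 (mod 1082392), and -255125 ≡ 827267 (mod 1082392).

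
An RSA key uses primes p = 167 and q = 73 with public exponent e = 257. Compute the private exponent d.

3953

φ(n) = (p−1)(q−1) = 166·72 = 11952.
Need d with 257·d ≡ 1 (mod 11952). Apply the extended Euclidean algorithm:
11952 = 46·257 + 130
257 = 1·130 + 127
130 = 1·127 + 3
127 = 42·3 + 1
3 = 3·1 + 0
Back-substitute:
1 = 127 − 42·3
1 = −42·130 + 43·127
1 = 43·257 − 85·130
1 = −85·11952 + 3953·257
So 257·3953 ≡ 1 (mod 11952), hence d = 3953.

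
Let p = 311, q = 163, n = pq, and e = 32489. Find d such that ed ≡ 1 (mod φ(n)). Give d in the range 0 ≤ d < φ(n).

φ(n) = (p−1)(q−1) = 310·162 = 50220.
Need d with 32489·d ≡ 1 (mod 50220). Apply the extended Euclidean algorithm:
50220 = 1*32489 + 17731
32489 = 1*17731 + 14758
17731 = 1*14758 + 2973
14758 = 4*2973 + 2866
2973 = 1*2866 + 107
2866 = 26*107 + 84
107 = 1*84 + 23
84 = 3*23 + 15
23 = 1*15 + 8
15 = 1*8 + 7
8 = 1*7 + 1
7 = 7*1 + 0
Back-substitute:
1 = 8 − 7
1 = −15 + 2·8
1 = 2·23 − 3·15
1 = −3·84 + 11·23
1 = 11·107 − 14·84
1 = −14·2866 + 375·107
1 = 375·2973 − 389·2866
1 = −389·14758 + 1931·2973
1 = 1931·17731 − 2320·14758
1 = −2320·32489 + 4251·17731
1 = 4251·50220 − 6571·32489
So 32489·(-6571) ≡ 1 (mod 50220), hence d ≡ -6571 ≡ 43649 (mod 50220).

43649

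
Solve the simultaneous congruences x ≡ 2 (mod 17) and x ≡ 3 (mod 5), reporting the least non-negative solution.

53

Write x = 2 + 17·k. Then 17·k ≡ 3 − 2 ≡ 1 (mod 5).
Need 17⁻¹ mod 5. Extended Euclid on (5, 2):
5 = 2*2 + 1
2 = 2*1 + 0
Back-substitute:
1 = 5 − 2·2
17⁻¹ ≡ 3 (mod 5), so k ≡ 3·1 ≡ 3 (mod 5).
x = 2 + 17·3 = 53.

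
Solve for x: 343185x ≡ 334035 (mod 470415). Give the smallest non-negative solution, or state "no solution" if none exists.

7662

First find gcd(343185, 470415):
470415 = 1*343185 + 127230
343185 = 2*127230 + 88725
127230 = 1*88725 + 38505
88725 = 2*38505 + 11715
38505 = 3*11715 + 3360
11715 = 3*3360 + 1635
3360 = 2*1635 + 90
1635 = 18*90 + 15
90 = 6*15 + 0
gcd = 15 and 15 | 334035, so solutions exist. Divide through by 15: 22879x ≡ 22269 (mod 31361).
Now find 22879⁻¹ mod 31361:
31361 = 1×22879 + 8482
22879 = 2×8482 + 5915
8482 = 1×5915 + 2567
5915 = 2×2567 + 781
2567 = 3×781 + 224
781 = 3×224 + 109
224 = 2×109 + 6
109 = 18×6 + 1
6 = 6×1 + 0
Back-substitute:
1 = 109 − 18·6
1 = −18·224 + 37·109
1 = 37·781 − 129·224
1 = −129·2567 + 424·781
1 = 424·5915 − 977·2567
1 = −977·8482 + 1401·5915
1 = 1401·22879 − 3779·8482
1 = −3779·31361 + 5180·22879
So 22879⁻¹ ≡ 5180 (mod 31361).
Then x ≡ 5180·22269 ≡ 7662 (mod 31361); the smallest non-negative solution is x = 7662.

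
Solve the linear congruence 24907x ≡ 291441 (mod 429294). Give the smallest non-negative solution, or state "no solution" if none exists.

215667

First find gcd(24907, 429294):
429294 = 17×24907 + 5875
24907 = 4×5875 + 1407
5875 = 4×1407 + 247
1407 = 5×247 + 172
247 = 1×172 + 75
172 = 2×75 + 22
75 = 3×22 + 9
22 = 2×9 + 4
9 = 2×4 + 1
4 = 4×1 + 0
gcd = 1, so a unique solution mod 429294 exists.
Back-substitute for the Bézout coefficients:
1 = 9 − 2·4
1 = −2·22 + 5·9
1 = 5·75 − 17·22
1 = −17·172 + 39·75
1 = 39·247 − 56·172
1 = −56·1407 + 319·247
1 = 319·5875 − 1332·1407
1 = −1332·24907 + 5647·5875
1 = 5647·429294 − 97331·24907
So 24907·(-97331) ≡ 1 (mod 429294), giving 24907⁻¹ ≡ 331963.
x ≡ 24907⁻¹·291441 ≡ 331963·291441 ≡ 215667 (mod 429294).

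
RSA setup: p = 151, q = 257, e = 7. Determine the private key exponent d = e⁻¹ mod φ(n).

21943

φ(n) = (p−1)(q−1) = 150·256 = 38400.
Need d with 7·d ≡ 1 (mod 38400). Apply the extended Euclidean algorithm:
38400 = 5485·7 + 5
7 = 1·5 + 2
5 = 2·2 + 1
2 = 2·1 + 0
Back-substitute:
1 = 5 − 2·2
1 = −2·7 + 3·5
1 = 3·38400 − 16457·7
So 7·(-16457) ≡ 1 (mod 38400), hence d ≡ -16457 ≡ 21943 (mod 38400).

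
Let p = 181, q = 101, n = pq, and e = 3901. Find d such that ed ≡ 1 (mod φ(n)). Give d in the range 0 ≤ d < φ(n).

φ(n) = (p−1)(q−1) = 180·100 = 18000.
Need d with 3901·d ≡ 1 (mod 18000). Apply the extended Euclidean algorithm:
18000 = 4*3901 + 2396
3901 = 1*2396 + 1505
2396 = 1*1505 + 891
1505 = 1*891 + 614
891 = 1*614 + 277
614 = 2*277 + 60
277 = 4*60 + 37
60 = 1*37 + 23
37 = 1*23 + 14
23 = 1*14 + 9
14 = 1*9 + 5
9 = 1*5 + 4
5 = 1*4 + 1
4 = 4*1 + 0
Back-substitute:
1 = 5 − 4
1 = −9 + 2·5
1 = 2·14 − 3·9
1 = −3·23 + 5·14
1 = 5·37 − 8·23
1 = −8·60 + 13·37
1 = 13·277 − 60·60
1 = −60·614 + 133·277
1 = 133·891 − 193·614
1 = −193·1505 + 326·891
1 = 326·2396 − 519·1505
1 = −519·3901 + 845·2396
1 = 845·18000 − 3899·3901
So 3901·(-3899) ≡ 1 (mod 18000), hence d ≡ -3899 ≡ 14101 (mod 18000).

14101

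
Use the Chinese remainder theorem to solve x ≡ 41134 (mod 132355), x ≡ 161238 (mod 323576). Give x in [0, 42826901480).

6164607614

Write x = 41134 + 132355·k. Then 132355·k ≡ 161238 − 41134 ≡ 120104 (mod 323576).
Need 132355⁻¹ mod 323576. Extended Euclid on (323576, 132355):
323576 = 2*132355 + 58866
132355 = 2*58866 + 14623
58866 = 4*14623 + 374
14623 = 39*374 + 37
374 = 10*37 + 4
37 = 9*4 + 1
4 = 4*1 + 0
Back-substitute:
1 = 37 − 9·4
1 = −9·374 + 91·37
1 = 91·14623 − 3558·374
1 = −3558·58866 + 14323·14623
1 = 14323·132355 − 32204·58866
1 = −32204·323576 + 78731·132355
132355⁻¹ ≡ 78731 (mod 323576), so k ≡ 78731·120104 ≡ 46576 (mod 323576).
x = 41134 + 132355·46576 = 6164607614.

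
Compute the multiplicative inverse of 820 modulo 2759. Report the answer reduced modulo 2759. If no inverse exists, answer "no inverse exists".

609

gcd(2759, 820) by repeated division:
2759 = 3·820 + 299
820 = 2·299 + 222
299 = 1·222 + 77
222 = 2·77 + 68
77 = 1·68 + 9
68 = 7·9 + 5
9 = 1·5 + 4
5 = 1·4 + 1
4 = 4·1 + 0
Since gcd(820, 2759) = 1, back-substitute to write 1 as a combination:
1 = 5 − 4
1 = −9 + 2·5
1 = 2·68 − 15·9
1 = −15·77 + 17·68
1 = 17·222 − 49·77
1 = −49·299 + 66·222
1 = 66·820 − 181·299
1 = −181·2759 + 609·820
So 820·609 ≡ 1 (mod 2759).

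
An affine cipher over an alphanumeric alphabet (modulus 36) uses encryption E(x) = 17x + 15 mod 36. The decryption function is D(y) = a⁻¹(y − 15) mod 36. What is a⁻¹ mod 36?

17

Apply the Euclidean algorithm to 36 and 17:
36 = 2×17 + 2
17 = 8×2 + 1
2 = 2×1 + 0
gcd = 1, so the inverse exists. Back-substitute:
1 = 17 − 8·2
1 = −8·36 + 17·17
So 17·17 ≡ 1 (mod 36).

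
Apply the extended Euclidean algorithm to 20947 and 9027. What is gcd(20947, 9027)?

1

Euclidean algorithm:
20947 = 2×9027 + 2893
9027 = 3×2893 + 348
2893 = 8×348 + 109
348 = 3×109 + 21
109 = 5×21 + 4
21 = 5×4 + 1
4 = 4×1 + 0
gcd(20947, 9027) = 1.
Express as a combination:
1 = 21 − 5·4
1 = −5·109 + 26·21
1 = 26·348 − 83·109
1 = −83·2893 + 690·348
1 = 690·9027 − 2153·2893
1 = −2153·20947 + 4996·9027
So 1 = (-2153)·20947 + (4996)·9027.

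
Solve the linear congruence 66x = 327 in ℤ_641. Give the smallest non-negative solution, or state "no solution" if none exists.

First find gcd(66, 641):
641 = 9*66 + 47
66 = 1*47 + 19
47 = 2*19 + 9
19 = 2*9 + 1
9 = 9*1 + 0
gcd = 1, so a unique solution mod 641 exists.
Back-substitute for the Bézout coefficients:
1 = 19 − 2·9
1 = −2·47 + 5·19
1 = 5·66 − 7·47
1 = −7·641 + 68·66
So 66·(68) ≡ 1 (mod 641), giving 66⁻¹ ≡ 68.
x ≡ 66⁻¹·327 ≡ 68·327 ≡ 442 (mod 641).

442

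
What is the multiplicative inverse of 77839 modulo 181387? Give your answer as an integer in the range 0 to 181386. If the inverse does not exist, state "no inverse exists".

171961

Extended Euclidean algorithm:
181387 = 2*77839 + 25709
77839 = 3*25709 + 712
25709 = 36*712 + 77
712 = 9*77 + 19
77 = 4*19 + 1
19 = 19*1 + 0
Since gcd(77839, 181387) = 1, back-substitute to write 1 as a combination:
1 = 77 − 4·19
1 = −4·712 + 37·77
1 = 37·25709 − 1336·712
1 = −1336·77839 + 4045·25709
1 = 4045·181387 − 9426·77839
Thus 77839·(-9426) ≡ 1 (mod 181387); reducing, -9426 mod 181387 = 171961.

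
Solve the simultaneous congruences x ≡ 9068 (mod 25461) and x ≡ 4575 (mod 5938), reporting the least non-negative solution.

145467761

Write x = 9068 + 25461·k. Then 25461·k ≡ 4575 − 9068 ≡ 1445 (mod 5938).
Need 25461⁻¹ mod 5938. Extended Euclid on (5938, 1709):
5938 = 3×1709 + 811
1709 = 2×811 + 87
811 = 9×87 + 28
87 = 3×28 + 3
28 = 9×3 + 1
3 = 3×1 + 0
Back-substitute:
1 = 28 − 9·3
1 = −9·87 + 28·28
1 = 28·811 − 261·87
1 = −261·1709 + 550·811
1 = 550·5938 − 1911·1709
25461⁻¹ ≡ 4027 (mod 5938), so k ≡ 4027·1445 ≡ 5713 (mod 5938).
x = 9068 + 25461·5713 = 145467761.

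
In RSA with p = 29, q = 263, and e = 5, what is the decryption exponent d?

φ(n) = (p−1)(q−1) = 28·262 = 7336.
Need d with 5·d ≡ 1 (mod 7336). Apply the extended Euclidean algorithm:
7336 = 1467*5 + 1
5 = 5*1 + 0
Back-substitute:
1 = 7336 − 1467·5
So 5·(-1467) ≡ 1 (mod 7336), hence d ≡ -1467 ≡ 5869 (mod 7336).

5869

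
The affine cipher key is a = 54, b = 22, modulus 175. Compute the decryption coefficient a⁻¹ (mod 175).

Apply the Euclidean algorithm to 175 and 54:
175 = 3·54 + 13
54 = 4·13 + 2
13 = 6·2 + 1
2 = 2·1 + 0
gcd = 1, so the inverse exists. Back-substitute:
1 = 13 − 6·2
1 = −6·54 + 25·13
1 = 25·175 − 81·54
Hence 54⁻¹ ≡ -81 ≡ 94 (mod 175).

94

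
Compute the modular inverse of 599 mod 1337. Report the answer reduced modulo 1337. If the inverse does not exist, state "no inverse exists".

933

Run Euclid on (1337, 599):
1337 = 2*599 + 139
599 = 4*139 + 43
139 = 3*43 + 10
43 = 4*10 + 3
10 = 3*3 + 1
3 = 3*1 + 0
gcd = 1, so the inverse exists. Back-substitute:
1 = 10 − 3·3
1 = −3·43 + 13·10
1 = 13·139 − 42·43
1 = −42·599 + 181·139
1 = 181·1337 − 404·599
Thus 599·(-404) ≡ 1 (mod 1337); reducing, -404 mod 1337 = 933.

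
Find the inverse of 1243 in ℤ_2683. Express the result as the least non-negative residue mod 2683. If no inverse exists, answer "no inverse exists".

Run Euclid on (2683, 1243):
2683 = 2×1243 + 197
1243 = 6×197 + 61
197 = 3×61 + 14
61 = 4×14 + 5
14 = 2×5 + 4
5 = 1×4 + 1
4 = 4×1 + 0
Since gcd(1243, 2683) = 1, back-substitute to write 1 as a combination:
1 = 5 − 4
1 = −14 + 3·5
1 = 3·61 − 13·14
1 = −13·197 + 42·61
1 = 42·1243 − 265·197
1 = −265·2683 + 572·1243
So 1243·572 ≡ 1 (mod 2683).

572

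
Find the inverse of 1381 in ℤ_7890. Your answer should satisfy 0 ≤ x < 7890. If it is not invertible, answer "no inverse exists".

gcd(7890, 1381) by repeated division:
7890 = 5×1381 + 985
1381 = 1×985 + 396
985 = 2×396 + 193
396 = 2×193 + 10
193 = 19×10 + 3
10 = 3×3 + 1
3 = 3×1 + 0
Since gcd(1381, 7890) = 1, back-substitute to write 1 as a combination:
1 = 10 − 3·3
1 = −3·193 + 58·10
1 = 58·396 − 119·193
1 = −119·985 + 296·396
1 = 296·1381 − 415·985
1 = −415·7890 + 2371·1381
So 1381·2371 ≡ 1 (mod 7890).

2371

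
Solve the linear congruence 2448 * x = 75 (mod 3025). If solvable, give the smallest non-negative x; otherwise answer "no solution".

First find gcd(2448, 3025):
3025 = 1·2448 + 577
2448 = 4·577 + 140
577 = 4·140 + 17
140 = 8·17 + 4
17 = 4·4 + 1
4 = 4·1 + 0
gcd = 1, so a unique solution mod 3025 exists.
Back-substitute for the Bézout coefficients:
1 = 17 − 4·4
1 = −4·140 + 33·17
1 = 33·577 − 136·140
1 = −136·2448 + 577·577
1 = 577·3025 − 713·2448
So 2448·(-713) ≡ 1 (mod 3025), giving 2448⁻¹ ≡ 2312.
x ≡ 2448⁻¹·75 ≡ 2312·75 ≡ 975 (mod 3025).

975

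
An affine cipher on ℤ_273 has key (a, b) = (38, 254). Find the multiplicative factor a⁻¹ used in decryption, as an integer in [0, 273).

gcd(273, 38) by repeated division:
273 = 7*38 + 7
38 = 5*7 + 3
7 = 2*3 + 1
3 = 3*1 + 0
The gcd is 1. Working backward:
1 = 7 − 2·3
1 = −2·38 + 11·7
1 = 11·273 − 79·38
Hence 38⁻¹ ≡ -79 ≡ 194 (mod 273).

194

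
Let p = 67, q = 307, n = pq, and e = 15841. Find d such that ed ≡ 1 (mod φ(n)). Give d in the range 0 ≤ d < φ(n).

793

φ(n) = (p−1)(q−1) = 66·306 = 20196.
Need d with 15841·d ≡ 1 (mod 20196). Apply the extended Euclidean algorithm:
20196 = 1·15841 + 4355
15841 = 3·4355 + 2776
4355 = 1·2776 + 1579
2776 = 1·1579 + 1197
1579 = 1·1197 + 382
1197 = 3·382 + 51
382 = 7·51 + 25
51 = 2·25 + 1
25 = 25·1 + 0
Back-substitute:
1 = 51 − 2·25
1 = −2·382 + 15·51
1 = 15·1197 − 47·382
1 = −47·1579 + 62·1197
1 = 62·2776 − 109·1579
1 = −109·4355 + 171·2776
1 = 171·15841 − 622·4355
1 = −622·20196 + 793·15841
So 15841·793 ≡ 1 (mod 20196), hence d = 793.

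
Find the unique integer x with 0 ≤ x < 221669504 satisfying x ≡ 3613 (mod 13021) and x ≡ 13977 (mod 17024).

188912281

Write x = 3613 + 13021·k. Then 13021·k ≡ 13977 − 3613 ≡ 10364 (mod 17024).
Need 13021⁻¹ mod 17024. Extended Euclid on (17024, 13021):
17024 = 1*13021 + 4003
13021 = 3*4003 + 1012
4003 = 3*1012 + 967
1012 = 1*967 + 45
967 = 21*45 + 22
45 = 2*22 + 1
22 = 22*1 + 0
Back-substitute:
1 = 45 − 2·22
1 = −2·967 + 43·45
1 = 43·1012 − 45·967
1 = −45·4003 + 178·1012
1 = 178·13021 − 579·4003
1 = −579·17024 + 757·13021
13021⁻¹ ≡ 757 (mod 17024), so k ≡ 757·10364 ≡ 14508 (mod 17024).
x = 3613 + 13021·14508 = 188912281.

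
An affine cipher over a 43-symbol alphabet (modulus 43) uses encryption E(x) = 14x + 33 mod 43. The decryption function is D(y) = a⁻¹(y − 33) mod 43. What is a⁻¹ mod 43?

Run Euclid on (43, 14):
43 = 3*14 + 1
14 = 14*1 + 0
The gcd is 1. Working backward:
1 = 43 − 3·14
Hence 14⁻¹ ≡ -3 ≡ 40 (mod 43).

40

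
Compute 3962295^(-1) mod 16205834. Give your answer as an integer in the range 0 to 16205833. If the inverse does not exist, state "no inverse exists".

gcd(16205834, 3962295) by repeated division:
16205834 = 4×3962295 + 356654
3962295 = 11×356654 + 39101
356654 = 9×39101 + 4745
39101 = 8×4745 + 1141
4745 = 4×1141 + 181
1141 = 6×181 + 55
181 = 3×55 + 16
55 = 3×16 + 7
16 = 2×7 + 2
7 = 3×2 + 1
2 = 2×1 + 0
Since gcd(3962295, 16205834) = 1, back-substitute to write 1 as a combination:
1 = 7 − 3·2
1 = −3·16 + 7·7
1 = 7·55 − 24·16
1 = −24·181 + 79·55
1 = 79·1141 − 498·181
1 = −498·4745 + 2071·1141
1 = 2071·39101 − 17066·4745
1 = −17066·356654 + 155665·39101
1 = 155665·3962295 − 1729381·356654
1 = −1729381·16205834 + 7073189·3962295
So 3962295·7073189 ≡ 1 (mod 16205834).

7073189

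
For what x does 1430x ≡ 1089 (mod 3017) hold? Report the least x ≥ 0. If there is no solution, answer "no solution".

1927

First find gcd(1430, 3017):
3017 = 2×1430 + 157
1430 = 9×157 + 17
157 = 9×17 + 4
17 = 4×4 + 1
4 = 4×1 + 0
gcd = 1, so a unique solution mod 3017 exists.
Back-substitute for the Bézout coefficients:
1 = 17 − 4·4
1 = −4·157 + 37·17
1 = 37·1430 − 337·157
1 = −337·3017 + 711·1430
So 1430·(711) ≡ 1 (mod 3017), giving 1430⁻¹ ≡ 711.
x ≡ 1430⁻¹·1089 ≡ 711·1089 ≡ 1927 (mod 3017).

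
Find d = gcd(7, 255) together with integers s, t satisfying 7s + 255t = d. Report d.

1

Apply Euclid's algorithm to 255 and 7:
255 = 36·7 + 3
7 = 2·3 + 1
3 = 3·1 + 0
gcd(7, 255) = 1.
Working backward:
1 = 7 − 2·3
1 = −2·255 + 73·7
So 1 = (-2)·255 + (73)·7.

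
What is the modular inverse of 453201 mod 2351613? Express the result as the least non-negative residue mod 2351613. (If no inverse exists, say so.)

Euclidean algorithm on 2351613, 453201:
2351613 = 5·453201 + 85608
453201 = 5·85608 + 25161
85608 = 3·25161 + 10125
25161 = 2·10125 + 4911
10125 = 2·4911 + 303
4911 = 16·303 + 63
303 = 4·63 + 51
63 = 1·51 + 12
51 = 4·12 + 3
12 = 4·3 + 0
The gcd is 3, not 1, hence no inverse exists.

no inverse exists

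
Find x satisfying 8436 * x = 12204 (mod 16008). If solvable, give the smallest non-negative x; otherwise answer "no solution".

195

First find gcd(8436, 16008):
16008 = 1×8436 + 7572
8436 = 1×7572 + 864
7572 = 8×864 + 660
864 = 1×660 + 204
660 = 3×204 + 48
204 = 4×48 + 12
48 = 4×12 + 0
gcd = 12 and 12 | 12204, so solutions exist. Divide through by 12: 703x ≡ 1017 (mod 1334).
Now find 703⁻¹ mod 1334:
1334 = 1×703 + 631
703 = 1×631 + 72
631 = 8×72 + 55
72 = 1×55 + 17
55 = 3×17 + 4
17 = 4×4 + 1
4 = 4×1 + 0
Back-substitute:
1 = 17 − 4·4
1 = −4·55 + 13·17
1 = 13·72 − 17·55
1 = −17·631 + 149·72
1 = 149·703 − 166·631
1 = −166·1334 + 315·703
So 703⁻¹ ≡ 315 (mod 1334).
Then x ≡ 315·1017 ≡ 195 (mod 1334); the smallest non-negative solution is x = 195.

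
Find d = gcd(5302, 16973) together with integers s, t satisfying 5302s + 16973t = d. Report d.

11

Euclidean algorithm:
16973 = 3·5302 + 1067
5302 = 4·1067 + 1034
1067 = 1·1034 + 33
1034 = 31·33 + 11
33 = 3·11 + 0
gcd(5302, 16973) = 11.
Express as a combination:
11 = 1034 − 31·33
11 = −31·1067 + 32·1034
11 = 32·5302 − 159·1067
11 = −159·16973 + 509·5302
So 11 = (-159)·16973 + (509)·5302.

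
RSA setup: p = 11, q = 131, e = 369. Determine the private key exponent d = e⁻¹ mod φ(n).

229

φ(n) = (p−1)(q−1) = 10·130 = 1300.
Need d with 369·d ≡ 1 (mod 1300). Apply the extended Euclidean algorithm:
1300 = 3*369 + 193
369 = 1*193 + 176
193 = 1*176 + 17
176 = 10*17 + 6
17 = 2*6 + 5
6 = 1*5 + 1
5 = 5*1 + 0
Back-substitute:
1 = 6 − 5
1 = −17 + 3·6
1 = 3·176 − 31·17
1 = −31·193 + 34·176
1 = 34·369 − 65·193
1 = −65·1300 + 229·369
So 369·229 ≡ 1 (mod 1300), hence d = 229.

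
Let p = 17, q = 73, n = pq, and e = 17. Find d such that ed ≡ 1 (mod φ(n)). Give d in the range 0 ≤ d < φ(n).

881

φ(n) = (p−1)(q−1) = 16·72 = 1152.
Need d with 17·d ≡ 1 (mod 1152). Apply the extended Euclidean algorithm:
1152 = 67*17 + 13
17 = 1*13 + 4
13 = 3*4 + 1
4 = 4*1 + 0
Back-substitute:
1 = 13 − 3·4
1 = −3·17 + 4·13
1 = 4·1152 − 271·17
So 17·(-271) ≡ 1 (mod 1152), hence d ≡ -271 ≡ 881 (mod 1152).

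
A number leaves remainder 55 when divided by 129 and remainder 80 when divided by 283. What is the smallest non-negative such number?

Write x = 55 + 129·k. Then 129·k ≡ 80 − 55 ≡ 25 (mod 283).
Need 129⁻¹ mod 283. Extended Euclid on (283, 129):
283 = 2*129 + 25
129 = 5*25 + 4
25 = 6*4 + 1
4 = 4*1 + 0
Back-substitute:
1 = 25 − 6·4
1 = −6·129 + 31·25
1 = 31·283 − 68·129
129⁻¹ ≡ 215 (mod 283), so k ≡ 215·25 ≡ 281 (mod 283).
x = 55 + 129·281 = 36304.

36304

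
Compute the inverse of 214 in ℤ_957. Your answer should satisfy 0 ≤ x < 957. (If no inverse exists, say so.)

gcd(957, 214) by repeated division:
957 = 4×214 + 101
214 = 2×101 + 12
101 = 8×12 + 5
12 = 2×5 + 2
5 = 2×2 + 1
2 = 2×1 + 0
The gcd is 1. Working backward:
1 = 5 − 2·2
1 = −2·12 + 5·5
1 = 5·101 − 42·12
1 = −42·214 + 89·101
1 = 89·957 − 398·214
Thus 214·(-398) ≡ 1 (mod 957); reducing, -398 mod 957 = 559.

559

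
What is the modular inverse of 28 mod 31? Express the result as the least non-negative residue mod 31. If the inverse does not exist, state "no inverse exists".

10

Run Euclid on (31, 28):
31 = 1·28 + 3
28 = 9·3 + 1
3 = 3·1 + 0
gcd = 1, so the inverse exists. Back-substitute:
1 = 28 − 9·3
1 = −9·31 + 10·28
So 28·10 ≡ 1 (mod 31).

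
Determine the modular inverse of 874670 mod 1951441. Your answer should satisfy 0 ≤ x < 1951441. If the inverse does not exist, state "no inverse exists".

Apply the Euclidean algorithm to 1951441 and 874670:
1951441 = 2·874670 + 202101
874670 = 4·202101 + 66266
202101 = 3·66266 + 3303
66266 = 20·3303 + 206
3303 = 16·206 + 7
206 = 29·7 + 3
7 = 2·3 + 1
3 = 3·1 + 0
gcd = 1, so the inverse exists. Back-substitute:
1 = 7 − 2·3
1 = −2·206 + 59·7
1 = 59·3303 − 946·206
1 = −946·66266 + 18979·3303
1 = 18979·202101 − 57883·66266
1 = −57883·874670 + 250511·202101
1 = 250511·1951441 − 558905·874670
Hence 874670⁻¹ ≡ -558905 ≡ 1392536 (mod 1951441).

1392536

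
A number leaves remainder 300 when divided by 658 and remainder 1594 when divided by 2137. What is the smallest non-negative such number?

907682

Write x = 300 + 658·k. Then 658·k ≡ 1594 − 300 ≡ 1294 (mod 2137).
Need 658⁻¹ mod 2137. Extended Euclid on (2137, 658):
2137 = 3·658 + 163
658 = 4·163 + 6
163 = 27·6 + 1
6 = 6·1 + 0
Back-substitute:
1 = 163 − 27·6
1 = −27·658 + 109·163
1 = 109·2137 − 354·658
658⁻¹ ≡ 1783 (mod 2137), so k ≡ 1783·1294 ≡ 1379 (mod 2137).
x = 300 + 658·1379 = 907682.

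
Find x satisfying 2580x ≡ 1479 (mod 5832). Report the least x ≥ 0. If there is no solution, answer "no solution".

no solution

gcd(2580, 5832):
5832 = 2*2580 + 672
2580 = 3*672 + 564
672 = 1*564 + 108
564 = 5*108 + 24
108 = 4*24 + 12
24 = 2*12 + 0
gcd = 12, but 12 ∤ 1479, so the congruence has no solution.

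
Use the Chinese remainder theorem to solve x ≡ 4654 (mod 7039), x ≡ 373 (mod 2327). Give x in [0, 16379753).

Write x = 4654 + 7039·k. Then 7039·k ≡ 373 − 4654 ≡ 373 (mod 2327).
Need 7039⁻¹ mod 2327. Extended Euclid on (2327, 58):
2327 = 40·58 + 7
58 = 8·7 + 2
7 = 3·2 + 1
2 = 2·1 + 0
Back-substitute:
1 = 7 − 3·2
1 = −3·58 + 25·7
1 = 25·2327 − 1003·58
7039⁻¹ ≡ 1324 (mod 2327), so k ≡ 1324·373 ≡ 528 (mod 2327).
x = 4654 + 7039·528 = 3721246.

3721246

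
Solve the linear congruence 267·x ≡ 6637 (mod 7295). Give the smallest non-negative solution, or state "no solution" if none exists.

First find gcd(267, 7295):
7295 = 27·267 + 86
267 = 3·86 + 9
86 = 9·9 + 5
9 = 1·5 + 4
5 = 1·4 + 1
4 = 4·1 + 0
gcd = 1, so a unique solution mod 7295 exists.
Back-substitute for the Bézout coefficients:
1 = 5 − 4
1 = −9 + 2·5
1 = 2·86 − 19·9
1 = −19·267 + 59·86
1 = 59·7295 − 1612·267
So 267·(-1612) ≡ 1 (mod 7295), giving 267⁻¹ ≡ 5683.
x ≡ 267⁻¹·6637 ≡ 5683·6637 ≡ 2921 (mod 7295).

2921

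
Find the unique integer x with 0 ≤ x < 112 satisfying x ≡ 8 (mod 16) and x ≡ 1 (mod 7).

Write x = 8 + 16·k. Then 16·k ≡ 1 − 8 ≡ 0 (mod 7).
Need 16⁻¹ mod 7. Extended Euclid on (7, 2):
7 = 3×2 + 1
2 = 2×1 + 0
Back-substitute:
1 = 7 − 3·2
16⁻¹ ≡ 4 (mod 7), so k ≡ 4·0 ≡ 0 (mod 7).
x = 8 + 16·0 = 8.

8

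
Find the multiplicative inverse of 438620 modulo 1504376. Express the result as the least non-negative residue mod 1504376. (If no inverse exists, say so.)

Euclidean algorithm on 1504376, 438620:
1504376 = 3*438620 + 188516
438620 = 2*188516 + 61588
188516 = 3*61588 + 3752
61588 = 16*3752 + 1556
3752 = 2*1556 + 640
1556 = 2*640 + 276
640 = 2*276 + 88
276 = 3*88 + 12
88 = 7*12 + 4
12 = 3*4 + 0
gcd(438620, 1504376) = 4 ≠ 1, so 438620 has no multiplicative inverse modulo 1504376.

no inverse exists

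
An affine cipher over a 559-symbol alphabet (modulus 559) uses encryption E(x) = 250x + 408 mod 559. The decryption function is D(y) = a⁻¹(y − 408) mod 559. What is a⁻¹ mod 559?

360

Extended Euclidean algorithm:
559 = 2·250 + 59
250 = 4·59 + 14
59 = 4·14 + 3
14 = 4·3 + 2
3 = 1·2 + 1
2 = 2·1 + 0
Since gcd(250, 559) = 1, back-substitute to write 1 as a combination:
1 = 3 − 2
1 = −14 + 5·3
1 = 5·59 − 21·14
1 = −21·250 + 89·59
1 = 89·559 − 199·250
So 250·(-199) ≡ 1 (mod 559), and -199 ≡ 360 (mod 559).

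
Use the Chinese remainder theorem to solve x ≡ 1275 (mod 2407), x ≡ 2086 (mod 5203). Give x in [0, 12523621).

Write x = 1275 + 2407·k. Then 2407·k ≡ 2086 − 1275 ≡ 811 (mod 5203).
Need 2407⁻¹ mod 5203. Extended Euclid on (5203, 2407):
5203 = 2*2407 + 389
2407 = 6*389 + 73
389 = 5*73 + 24
73 = 3*24 + 1
24 = 24*1 + 0
Back-substitute:
1 = 73 − 3·24
1 = −3·389 + 16·73
1 = 16·2407 − 99·389
1 = −99·5203 + 214·2407
2407⁻¹ ≡ 214 (mod 5203), so k ≡ 214·811 ≡ 1855 (mod 5203).
x = 1275 + 2407·1855 = 4466260.

4466260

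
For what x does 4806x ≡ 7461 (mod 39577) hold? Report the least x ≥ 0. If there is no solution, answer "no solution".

First find gcd(4806, 39577):
39577 = 8·4806 + 1129
4806 = 4·1129 + 290
1129 = 3·290 + 259
290 = 1·259 + 31
259 = 8·31 + 11
31 = 2·11 + 9
11 = 1·9 + 2
9 = 4·2 + 1
2 = 2·1 + 0
gcd = 1, so a unique solution mod 39577 exists.
Back-substitute for the Bézout coefficients:
1 = 9 − 4·2
1 = −4·11 + 5·9
1 = 5·31 − 14·11
1 = −14·259 + 117·31
1 = 117·290 − 131·259
1 = −131·1129 + 510·290
1 = 510·4806 − 2171·1129
1 = −2171·39577 + 17878·4806
So 4806·(17878) ≡ 1 (mod 39577), giving 4806⁻¹ ≡ 17878.
x ≡ 4806⁻¹·7461 ≡ 17878·7461 ≡ 13268 (mod 39577).

13268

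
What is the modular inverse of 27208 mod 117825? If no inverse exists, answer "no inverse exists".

Extended Euclidean algorithm:
117825 = 4×27208 + 8993
27208 = 3×8993 + 229
8993 = 39×229 + 62
229 = 3×62 + 43
62 = 1×43 + 19
43 = 2×19 + 5
19 = 3×5 + 4
5 = 1×4 + 1
4 = 4×1 + 0
gcd = 1, so the inverse exists. Back-substitute:
1 = 5 − 4
1 = −19 + 4·5
1 = 4·43 − 9·19
1 = −9·62 + 13·43
1 = 13·229 − 48·62
1 = −48·8993 + 1885·229
1 = 1885·27208 − 5703·8993
1 = −5703·117825 + 24697·27208
So 27208·24697 ≡ 1 (mod 117825).

24697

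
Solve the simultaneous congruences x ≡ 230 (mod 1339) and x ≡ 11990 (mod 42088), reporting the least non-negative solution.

54052982

Write x = 230 + 1339·k. Then 1339·k ≡ 11990 − 230 ≡ 11760 (mod 42088).
Need 1339⁻¹ mod 42088. Extended Euclid on (42088, 1339):
42088 = 31×1339 + 579
1339 = 2×579 + 181
579 = 3×181 + 36
181 = 5×36 + 1
36 = 36×1 + 0
Back-substitute:
1 = 181 − 5·36
1 = −5·579 + 16·181
1 = 16·1339 − 37·579
1 = −37·42088 + 1163·1339
1339⁻¹ ≡ 1163 (mod 42088), so k ≡ 1163·11760 ≡ 40368 (mod 42088).
x = 230 + 1339·40368 = 54052982.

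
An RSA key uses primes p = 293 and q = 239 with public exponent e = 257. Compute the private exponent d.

21633

φ(n) = (p−1)(q−1) = 292·238 = 69496.
Need d with 257·d ≡ 1 (mod 69496). Apply the extended Euclidean algorithm:
69496 = 270×257 + 106
257 = 2×106 + 45
106 = 2×45 + 16
45 = 2×16 + 13
16 = 1×13 + 3
13 = 4×3 + 1
3 = 3×1 + 0
Back-substitute:
1 = 13 − 4·3
1 = −4·16 + 5·13
1 = 5·45 − 14·16
1 = −14·106 + 33·45
1 = 33·257 − 80·106
1 = −80·69496 + 21633·257
So 257·21633 ≡ 1 (mod 69496), hence d = 21633.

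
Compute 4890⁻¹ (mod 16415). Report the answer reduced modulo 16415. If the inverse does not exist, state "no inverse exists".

no inverse exists

Compute gcd(4890, 16415):
16415 = 3*4890 + 1745
4890 = 2*1745 + 1400
1745 = 1*1400 + 345
1400 = 4*345 + 20
345 = 17*20 + 5
20 = 4*5 + 0
Since gcd = 5 > 1, 4890 is not a unit mod 16415.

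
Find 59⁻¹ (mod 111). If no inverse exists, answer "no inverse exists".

gcd(111, 59) by repeated division:
111 = 1×59 + 52
59 = 1×52 + 7
52 = 7×7 + 3
7 = 2×3 + 1
3 = 3×1 + 0
The gcd is 1. Working backward:
1 = 7 − 2·3
1 = −2·52 + 15·7
1 = 15·59 − 17·52
1 = −17·111 + 32·59
So 59·32 ≡ 1 (mod 111).

32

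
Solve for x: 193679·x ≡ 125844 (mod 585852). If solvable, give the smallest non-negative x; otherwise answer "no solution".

First find gcd(193679, 585852):
585852 = 3×193679 + 4815
193679 = 40×4815 + 1079
4815 = 4×1079 + 499
1079 = 2×499 + 81
499 = 6×81 + 13
81 = 6×13 + 3
13 = 4×3 + 1
3 = 3×1 + 0
gcd = 1, so a unique solution mod 585852 exists.
Back-substitute for the Bézout coefficients:
1 = 13 − 4·3
1 = −4·81 + 25·13
1 = 25·499 − 154·81
1 = −154·1079 + 333·499
1 = 333·4815 − 1486·1079
1 = −1486·193679 + 59773·4815
1 = 59773·585852 − 180805·193679
So 193679·(-180805) ≡ 1 (mod 585852), giving 193679⁻¹ ≡ 405047.
x ≡ 193679⁻¹·125844 ≡ 405047·125844 ≡ 95556 (mod 585852).

95556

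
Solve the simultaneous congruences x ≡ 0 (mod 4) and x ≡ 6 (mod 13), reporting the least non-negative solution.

Write x = 0 + 4·k. Then 4·k ≡ 6 − 0 ≡ 6 (mod 13).
Need 4⁻¹ mod 13. Extended Euclid on (13, 4):
13 = 3*4 + 1
4 = 4*1 + 0
Back-substitute:
1 = 13 − 3·4
4⁻¹ ≡ 10 (mod 13), so k ≡ 10·6 ≡ 8 (mod 13).
x = 0 + 4·8 = 32.

32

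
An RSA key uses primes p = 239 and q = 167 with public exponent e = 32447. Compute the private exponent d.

235

φ(n) = (p−1)(q−1) = 238·166 = 39508.
Need d with 32447·d ≡ 1 (mod 39508). Apply the extended Euclidean algorithm:
39508 = 1×32447 + 7061
32447 = 4×7061 + 4203
7061 = 1×4203 + 2858
4203 = 1×2858 + 1345
2858 = 2×1345 + 168
1345 = 8×168 + 1
168 = 168×1 + 0
Back-substitute:
1 = 1345 − 8·168
1 = −8·2858 + 17·1345
1 = 17·4203 − 25·2858
1 = −25·7061 + 42·4203
1 = 42·32447 − 193·7061
1 = −193·39508 + 235·32447
So 32447·235 ≡ 1 (mod 39508), hence d = 235.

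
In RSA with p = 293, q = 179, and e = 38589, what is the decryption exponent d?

9357

φ(n) = (p−1)(q−1) = 292·178 = 51976.
Need d with 38589·d ≡ 1 (mod 51976). Apply the extended Euclidean algorithm:
51976 = 1×38589 + 13387
38589 = 2×13387 + 11815
13387 = 1×11815 + 1572
11815 = 7×1572 + 811
1572 = 1×811 + 761
811 = 1×761 + 50
761 = 15×50 + 11
50 = 4×11 + 6
11 = 1×6 + 5
6 = 1×5 + 1
5 = 5×1 + 0
Back-substitute:
1 = 6 − 5
1 = −11 + 2·6
1 = 2·50 − 9·11
1 = −9·761 + 137·50
1 = 137·811 − 146·761
1 = −146·1572 + 283·811
1 = 283·11815 − 2127·1572
1 = −2127·13387 + 2410·11815
1 = 2410·38589 − 6947·13387
1 = −6947·51976 + 9357·38589
So 38589·9357 ≡ 1 (mod 51976), hence d = 9357.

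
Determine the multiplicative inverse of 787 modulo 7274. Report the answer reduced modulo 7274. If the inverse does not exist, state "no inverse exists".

gcd(7274, 787) by repeated division:
7274 = 9×787 + 191
787 = 4×191 + 23
191 = 8×23 + 7
23 = 3×7 + 2
7 = 3×2 + 1
2 = 2×1 + 0
Since gcd(787, 7274) = 1, back-substitute to write 1 as a combination:
1 = 7 − 3·2
1 = −3·23 + 10·7
1 = 10·191 − 83·23
1 = −83·787 + 342·191
1 = 342·7274 − 3161·787
So 787·(-3161) ≡ 1 (mod 7274), and -3161 ≡ 4113 (mod 7274).

4113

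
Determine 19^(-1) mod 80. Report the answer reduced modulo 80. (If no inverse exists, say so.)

59

Apply the Euclidean algorithm to 80 and 19:
80 = 4·19 + 4
19 = 4·4 + 3
4 = 1·3 + 1
3 = 3·1 + 0
Since gcd(19, 80) = 1, back-substitute to write 1 as a combination:
1 = 4 − 3
1 = −19 + 5·4
1 = 5·80 − 21·19
Thus 19·(-21) ≡ 1 (mod 80); reducing, -21 mod 80 = 59.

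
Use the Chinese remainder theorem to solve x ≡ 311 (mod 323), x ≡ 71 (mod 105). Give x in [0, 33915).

24536

Write x = 311 + 323·k. Then 323·k ≡ 71 − 311 ≡ 75 (mod 105).
Need 323⁻¹ mod 105. Extended Euclid on (105, 8):
105 = 13*8 + 1
8 = 8*1 + 0
Back-substitute:
1 = 105 − 13·8
323⁻¹ ≡ 92 (mod 105), so k ≡ 92·75 ≡ 75 (mod 105).
x = 311 + 323·75 = 24536.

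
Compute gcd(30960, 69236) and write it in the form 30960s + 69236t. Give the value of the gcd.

Apply Euclid's algorithm to 69236 and 30960:
69236 = 2×30960 + 7316
30960 = 4×7316 + 1696
7316 = 4×1696 + 532
1696 = 3×532 + 100
532 = 5×100 + 32
100 = 3×32 + 4
32 = 8×4 + 0
gcd(30960, 69236) = 4.
Back-substituting:
4 = 100 − 3·32
4 = −3·532 + 16·100
4 = 16·1696 − 51·532
4 = −51·7316 + 220·1696
4 = 220·30960 − 931·7316
4 = −931·69236 + 2082·30960
So 4 = (-931)·69236 + (2082)·30960.

4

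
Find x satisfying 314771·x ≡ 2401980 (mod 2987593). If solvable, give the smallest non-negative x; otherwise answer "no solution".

822108

First find gcd(314771, 2987593):
2987593 = 9*314771 + 154654
314771 = 2*154654 + 5463
154654 = 28*5463 + 1690
5463 = 3*1690 + 393
1690 = 4*393 + 118
393 = 3*118 + 39
118 = 3*39 + 1
39 = 39*1 + 0
gcd = 1, so a unique solution mod 2987593 exists.
Back-substitute for the Bézout coefficients:
1 = 118 − 3·39
1 = −3·393 + 10·118
1 = 10·1690 − 43·393
1 = −43·5463 + 139·1690
1 = 139·154654 − 3935·5463
1 = −3935·314771 + 8009·154654
1 = 8009·2987593 − 76016·314771
So 314771·(-76016) ≡ 1 (mod 2987593), giving 314771⁻¹ ≡ 2911577.
x ≡ 314771⁻¹·2401980 ≡ 2911577·2401980 ≡ 822108 (mod 2987593).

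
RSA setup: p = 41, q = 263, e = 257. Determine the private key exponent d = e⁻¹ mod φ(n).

10113

φ(n) = (p−1)(q−1) = 40·262 = 10480.
Need d with 257·d ≡ 1 (mod 10480). Apply the extended Euclidean algorithm:
10480 = 40*257 + 200
257 = 1*200 + 57
200 = 3*57 + 29
57 = 1*29 + 28
29 = 1*28 + 1
28 = 28*1 + 0
Back-substitute:
1 = 29 − 28
1 = −57 + 2·29
1 = 2·200 − 7·57
1 = −7·257 + 9·200
1 = 9·10480 − 367·257
So 257·(-367) ≡ 1 (mod 10480), hence d ≡ -367 ≡ 10113 (mod 10480).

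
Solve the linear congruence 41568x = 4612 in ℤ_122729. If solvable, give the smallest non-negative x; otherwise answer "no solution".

61589

First find gcd(41568, 122729):
122729 = 2×41568 + 39593
41568 = 1×39593 + 1975
39593 = 20×1975 + 93
1975 = 21×93 + 22
93 = 4×22 + 5
22 = 4×5 + 2
5 = 2×2 + 1
2 = 2×1 + 0
gcd = 1, so a unique solution mod 122729 exists.
Back-substitute for the Bézout coefficients:
1 = 5 − 2·2
1 = −2·22 + 9·5
1 = 9·93 − 38·22
1 = −38·1975 + 807·93
1 = 807·39593 − 16178·1975
1 = −16178·41568 + 16985·39593
1 = 16985·122729 − 50148·41568
So 41568·(-50148) ≡ 1 (mod 122729), giving 41568⁻¹ ≡ 72581.
x ≡ 41568⁻¹·4612 ≡ 72581·4612 ≡ 61589 (mod 122729).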